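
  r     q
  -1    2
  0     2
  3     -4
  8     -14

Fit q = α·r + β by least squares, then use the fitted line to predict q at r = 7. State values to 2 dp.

Sums needed: Σr·r = 74, Σr = 10, Σ1 = 4.
Right-hand side: Σr·q = -126, Σq = -14.
det = 74·4 − 10² = 196.
α = ((-126)·4 − 10·(-14))/196 = -13/7; β = (74·(-14) − 10·(-126))/196 = 8/7.
At r = 7: q̂ = (-13/7)·(7) + (8/7)·(1) = -83/7.

q̂ = -11.86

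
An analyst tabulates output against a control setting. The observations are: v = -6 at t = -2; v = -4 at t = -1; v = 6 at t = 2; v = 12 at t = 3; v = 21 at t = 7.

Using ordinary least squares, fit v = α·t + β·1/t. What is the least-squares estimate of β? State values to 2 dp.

β = 1.00

Compute the Gram sums: Σt·t = 67, Σt·1/t = 5, Σ1/t·1/t = 1439/882.
Moment sums: Σt·v = 211, Σ1/t·v = 17.
det = 67·(1439/882) − 5² = 74363/882.
α = (211·(1439/882) − 5·17)/(74363/882) = 228659/74363; β = (67·17 − 5·211)/(74363/882) = 74088/74363.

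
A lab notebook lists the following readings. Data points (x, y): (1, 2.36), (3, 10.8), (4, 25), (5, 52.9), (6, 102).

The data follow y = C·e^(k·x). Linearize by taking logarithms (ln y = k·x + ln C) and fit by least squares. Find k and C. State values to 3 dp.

With ln yᵢ as the transformed response and xᵢ as the regressor:
AᵀA = [[87.0000, 19.0000]; [19.0000, 5]], rhs = [68.4647, 15.0505]ᵀ  (here Σx = 19.0000, Σ(x)² = 87.0000, Σln y = 15.0505, Σx·ln y = 68.4647).
Solving (det = 74.0000): k = 0.76168, ln C = 0.11570, so C = exp(0.11570) = 1.12265.

k = 0.762, C = 1.123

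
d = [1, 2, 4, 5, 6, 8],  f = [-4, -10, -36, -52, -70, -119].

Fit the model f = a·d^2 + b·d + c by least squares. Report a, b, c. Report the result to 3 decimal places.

XᵀX·[a, b, c]ᵀ = Xᵀf reads: 6290·a + 926·b + 146·c = -12056;  926·a + 146·b + 26·c = -1800;  146·a + 26·b + 6·c = -291.
Solving the 3×3 system (Gaussian elimination) gives a = -1159/780, b = -12067/3900, c = 346/325.

a = -1.486, b = -3.094, c = 1.065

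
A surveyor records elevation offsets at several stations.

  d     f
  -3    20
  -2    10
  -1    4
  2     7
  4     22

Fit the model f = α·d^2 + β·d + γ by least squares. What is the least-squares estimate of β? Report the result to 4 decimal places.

β = -1.1168

Entries of AᵀA: Σd^2·d^2 = 370, Σd^2·d = 36, Σd^2 = 34, Σd·d = 34, Σd = 0, Σ1 = 5.
And Σd^2·f = 604, Σd·f = 18, Σf = 63.
Normal equations: [[370, 36, 34]; [36, 34, 0]; [34, 0, 5]]·[α, β, γ]ᵀ = [604, 18, 63]ᵀ.
Solving the 3×3 system (Gaussian elimination) gives α = 6653/4279, β = -4779/4279, γ = 8675/4279.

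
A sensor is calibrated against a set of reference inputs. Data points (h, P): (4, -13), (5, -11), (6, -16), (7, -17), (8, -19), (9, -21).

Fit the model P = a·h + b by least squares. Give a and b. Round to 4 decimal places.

The normal system AᵀA·[a, b]ᵀ = AᵀP is [[271, 39]; [39, 6]]·[a, b]ᵀ = [-663, -97]ᵀ.
Δ = 271·6 − 39² = 105.
a = ((-663)·6 − 39·(-97))/105 = -13/7; b = (271·(-97) − 39·(-663))/105 = -86/21.

a = -1.8571, b = -4.0952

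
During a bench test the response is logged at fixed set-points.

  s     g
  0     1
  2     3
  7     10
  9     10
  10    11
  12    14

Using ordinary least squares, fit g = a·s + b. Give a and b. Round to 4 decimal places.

a = 1.0539, b = 1.1407

Sums needed: Σs·s = 378, Σs = 40, Σ1 = 6.
For Aᵀg: Σs·g = 444, Σg = 49.
Normal equations: [[378, 40]; [40, 6]]·[a, b]ᵀ = [444, 49]ᵀ.
Eliminating b: 6·(row 1) − 40·(row 2) gives 668·a = 6·444 − 40·49 = 704, so a = 176/167.
Then b = (49 − 40·(176/167))/6 = 381/334.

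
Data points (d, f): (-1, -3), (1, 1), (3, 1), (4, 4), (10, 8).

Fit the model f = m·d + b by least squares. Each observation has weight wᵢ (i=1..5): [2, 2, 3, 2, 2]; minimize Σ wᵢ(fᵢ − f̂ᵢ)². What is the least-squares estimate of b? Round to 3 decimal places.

b = -1.105

The normal system XᵀWX·[m, b]ᵀ = XᵀWf is [[263, 37]; [37, 11]]·[m, b]ᵀ = [209, 23]ᵀ.
det = 263·11 − 37² = 1524.
m = (209·11 − 37·23)/1524 = 362/381; b = (263·23 − 37·209)/1524 = -421/381.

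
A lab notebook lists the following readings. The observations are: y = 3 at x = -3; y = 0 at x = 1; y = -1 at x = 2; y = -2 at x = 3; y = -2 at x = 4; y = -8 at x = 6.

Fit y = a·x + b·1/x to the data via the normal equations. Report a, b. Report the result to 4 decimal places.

The normal equations are: 75·a + 6·b = -73;  6·a + (25/16)·b = -4.
(Σx·x = 75, Σx·1/x = 6, Σ1/x·1/x = 25/16, Σx·y = -73, Σ1/x·y = -4.)
det = 75·(25/16) − 6² = 1299/16.
a = ((-73)·(25/16) − 6·(-4))/(1299/16) = -1441/1299; b = (75·(-4) − 6·(-73))/(1299/16) = 736/433.

a = -1.1093, b = 1.6998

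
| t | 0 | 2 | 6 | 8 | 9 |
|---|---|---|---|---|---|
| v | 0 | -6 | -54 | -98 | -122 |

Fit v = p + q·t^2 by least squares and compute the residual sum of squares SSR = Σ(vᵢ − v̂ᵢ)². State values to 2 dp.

Setting ∂/∂p … = 0 gives: 5·p + 185·q = -280;  185·p + 11969·q = -18122.
(Σ1 = 5, Σt^2 = 185, Σt^2·t^2 = 11969, Σv = -280, Σt^2·v = -18122.)
Eliminating q: 11969·(row 1) − 185·(row 2) gives 25620·p = 11969·(-280) − 185·(-18122) = 1250, so p = 125/2562.
Then q = ((-18122) − 185·(125/2562))/11969 = -3881/2562.
Residuals: -125/2562, 9/854, 1243/2562, -939/854, 836/1281; SSR = 2399/1281.

SSR = 1.87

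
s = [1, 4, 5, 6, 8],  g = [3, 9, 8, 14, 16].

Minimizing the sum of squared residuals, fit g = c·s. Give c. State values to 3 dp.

c = 2.049

Forming AᵀA = [[142]] and Aᵀg = [291]ᵀ gives AᵀA·[c]ᵀ = Aᵀg.
Hence c = 291 / 142 ≈ 2.0493.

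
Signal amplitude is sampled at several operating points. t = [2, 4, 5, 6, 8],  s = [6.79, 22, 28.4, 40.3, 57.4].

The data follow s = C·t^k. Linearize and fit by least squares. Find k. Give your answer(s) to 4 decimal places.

Linearized form: ln s = k·ln t + ln C. From the 5 transformed points,
Σln t = 7.5601, Σ(ln t)² = 12.5270, Σln s = 16.0993, Σln t·ln s = 26.0434.
Equations: 12.5270·k + 7.5601·ln C = 26.0434;  7.5601·k + 5·ln C = 16.0993.
Δ = 12.5270·5 − (7.5601)² = 5.4804; k = (26.0434·5 − 7.5601·16.0993)/5.4804 = 1.55193, ln C = (12.5270·16.0993 − 7.5601·26.0434)/5.4804 = 0.87331.

k = 1.5519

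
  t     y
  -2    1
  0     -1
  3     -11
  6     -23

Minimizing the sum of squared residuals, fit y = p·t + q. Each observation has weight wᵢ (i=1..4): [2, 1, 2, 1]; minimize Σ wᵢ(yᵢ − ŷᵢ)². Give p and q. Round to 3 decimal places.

From the data, Σwᵢ·t·t = 62, Σwᵢ·t = 8, Σwᵢ·1 = 6.
Moment sums: Σwᵢ·t·y = -208, Σwᵢ·y = -44.
So XᵀWX·[p, q]ᵀ = XᵀWy: [[62, 8]; [8, 6]]·[p, q]ᵀ = [-208, -44]ᵀ.
det = 62·6 − 8² = 308.
p = ((-208)·6 − 8·(-44))/308 = -32/11; q = (62·(-44) − 8·(-208))/308 = -38/11.

p = -2.909, q = -3.455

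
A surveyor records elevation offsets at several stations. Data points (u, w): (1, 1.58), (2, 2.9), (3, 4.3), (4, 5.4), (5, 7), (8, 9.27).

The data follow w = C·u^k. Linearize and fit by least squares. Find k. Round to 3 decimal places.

Taking logs, ln w = k·ln u + ln C, so regress ln w on ln u.
Σln u = 6.8669, Σ(ln u)² = 10.5236, Σln w = 8.8398, Σln u·ln w = 12.4406.
Normal system: [[10.5236, 6.8669]; [6.8669, 6]]·[k, ln C]ᵀ = [12.4406, 8.8398]ᵀ.
Δ = 10.5236·6 − (6.8669)² = 15.9867; k = (12.4406·6 − 6.8669·8.8398)/15.9867 = 0.87203, ln C = (10.5236·8.8398 − 6.8669·12.4406)/15.9867 = 0.47528.

k = 0.872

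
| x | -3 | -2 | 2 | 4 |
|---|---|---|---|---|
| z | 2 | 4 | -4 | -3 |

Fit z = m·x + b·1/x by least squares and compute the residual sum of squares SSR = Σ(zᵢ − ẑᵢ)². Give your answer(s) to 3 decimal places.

SSR = 1.079

The normal system AᵀA·[m, b]ᵀ = Aᵀz is [[33, 4]; [4, 97/144]]·[m, b]ᵀ = [-34, -65/12]ᵀ.
Eliminating b: (97/144)·(row 1) − 4·(row 2) gives (299/48)·m = (97/144)·(-34) − 4·(-65/12) = -89/72, so m = -178/897.
Then b = ((-65/12) − 4·(-178/897))/(97/144) = -2052/299.
Residuals: -264/299, 154/897, -154/897, -440/897; SSR = 968/897.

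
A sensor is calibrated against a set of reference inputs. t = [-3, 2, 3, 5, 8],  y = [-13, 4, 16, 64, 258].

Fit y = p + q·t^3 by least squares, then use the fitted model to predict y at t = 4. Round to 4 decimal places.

From the data, Σ1 = 5, Σt^3 = 645, Σt^3·t^3 = 279291.
And Σy = 329, Σt^3·y = 140911.
XᵀX·[p, q]ᵀ = Xᵀy becomes [[5, 645]; [645, 279291]]·[p, q]ᵀ = [329, 140911]ᵀ.
Eliminating q: 279291·(row 1) − 645·(row 2) gives 980430·p = 279291·329 − 645·140911 = 999144, so p = 166524/163405.
Then q = (140911 − 645·(166524/163405))/279291 = 49235/98043.
At t = 4: ŷ = (166524/163405)·(1) + (49235/98043)·(64) = 16254772/490215.

ŷ = 33.1585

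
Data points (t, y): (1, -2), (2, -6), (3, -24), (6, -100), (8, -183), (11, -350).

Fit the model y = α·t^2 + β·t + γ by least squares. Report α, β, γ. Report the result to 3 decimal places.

Setting ∂/∂α … = 0 gives: 20131·α + 2095·β + 235·γ = -57904;  2095·α + 235·β + 31·γ = -6000;  235·α + 31·β + 6·γ = -665.
(Σt^2·t^2 = 20131, Σt^2·t = 2095, Σt^2 = 235, Σt·t = 235, Σt = 31, Σ1 = 6, Σt^2·y = -57904, Σt·y = -6000, Σy = -665.)
Inverting the 3×3 Gram matrix, [α, β, γ]ᵀ = [-94087/31368, 32635/31368, 1660/1307]ᵀ.

α = -2.999, β = 1.040, γ = 1.270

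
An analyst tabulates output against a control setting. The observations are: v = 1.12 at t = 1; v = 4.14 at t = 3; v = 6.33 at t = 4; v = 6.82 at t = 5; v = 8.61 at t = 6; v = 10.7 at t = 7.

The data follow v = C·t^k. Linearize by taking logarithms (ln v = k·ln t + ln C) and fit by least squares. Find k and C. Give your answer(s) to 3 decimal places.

Taking logs, ln v = k·ln t + ln C, so regress ln v on ln t.
Σln t = 7.8320, Σ(ln t)² = 12.7160, Σln v = 9.8224, Σln t·ln v = 15.6786.
Equations: 12.7160·k + 7.8320·ln C = 15.6786;  7.8320·k + 6·ln C = 9.8224.
Solving (det = 14.9557): k = 1.14625, ln C = 0.14082, so C = exp(0.14082) = 1.15122.

k = 1.146, C = 1.151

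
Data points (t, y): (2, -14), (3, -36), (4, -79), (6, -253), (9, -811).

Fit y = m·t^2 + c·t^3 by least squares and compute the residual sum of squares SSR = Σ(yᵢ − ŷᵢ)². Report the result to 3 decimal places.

Sums needed: Σt^2·t^2 = 8210, Σt^2·t^3 = 68124, Σt^3·t^3 = 582986.
Moment sums: Σt^2·y = -76443, Σt^3·y = -652007.
Δ = 8210·582986 − 68124² = 145435684.
m = ((-76443)·582986 − 68124·(-652007))/145435684 = -73936965/72717842; c = (8210·(-652007) − 68124·(-76443))/145435684 = -72687269/72717842.
Residuals: -70401888/36358921, 5073318/36358921, 45133569/36358921, -17716591/36358921, 1871702/36358921; SSR = 201782234/36358921.

SSR = 5.550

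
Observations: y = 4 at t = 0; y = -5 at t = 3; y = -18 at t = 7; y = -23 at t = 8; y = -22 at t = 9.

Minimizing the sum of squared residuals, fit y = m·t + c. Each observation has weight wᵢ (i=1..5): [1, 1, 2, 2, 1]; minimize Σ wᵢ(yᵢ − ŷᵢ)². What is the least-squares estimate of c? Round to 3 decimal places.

c = 4.031

With design matrix A, AᵀWA = [[316, 42]; [42, 7]] and AᵀWy = [-833, -105]ᵀ.
det = 316·7 − 42² = 448.
m = ((-833)·7 − 42·(-105))/448 = -203/64; c = (316·(-105) − 42·(-833))/448 = 129/32.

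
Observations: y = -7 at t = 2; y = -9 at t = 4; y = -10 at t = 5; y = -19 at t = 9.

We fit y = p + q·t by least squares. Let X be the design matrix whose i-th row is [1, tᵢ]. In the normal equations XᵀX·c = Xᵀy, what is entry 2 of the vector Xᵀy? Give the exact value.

-271

Entry 2 ↔ basis t, so (Xᵀy)_{2} = Σᵢ (t)·yᵢ = (2)·(-7) + (4)·(-9) + (5)·(-10) + (9)·(-19) = -271.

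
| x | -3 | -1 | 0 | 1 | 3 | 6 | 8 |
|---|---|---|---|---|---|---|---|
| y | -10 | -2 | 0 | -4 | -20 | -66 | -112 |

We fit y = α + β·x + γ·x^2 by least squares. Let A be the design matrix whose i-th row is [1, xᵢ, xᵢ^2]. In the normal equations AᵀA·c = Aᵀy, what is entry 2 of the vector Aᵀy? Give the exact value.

-1324

Entry 2 ↔ basis x, so (Aᵀy)_{2} = Σᵢ (x)·yᵢ = (-3)·(-10) + (-1)·(-2) + (0)·(0) + (1)·(-4) + (3)·(-20) + (6)·(-66) + (8)·(-112) = -1324.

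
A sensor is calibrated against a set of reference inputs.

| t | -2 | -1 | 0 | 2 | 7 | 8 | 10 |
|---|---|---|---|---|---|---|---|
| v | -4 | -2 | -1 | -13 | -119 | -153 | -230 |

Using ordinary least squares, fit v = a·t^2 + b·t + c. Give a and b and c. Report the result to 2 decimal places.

a = -2.05, b = -2.43, c = -1.13

The normal system MᵀM·[a, b, c]ᵀ = Mᵀv is [[16530, 1854, 222]; [1854, 222, 24]; [222, 24, 7]]·[a, b, c]ᵀ = [-38693, -4373, -522]ᵀ.
Solving the 3×3 system (Gaussian elimination) gives a = -78707/38346, b = -46678/19173, c = -1031/913.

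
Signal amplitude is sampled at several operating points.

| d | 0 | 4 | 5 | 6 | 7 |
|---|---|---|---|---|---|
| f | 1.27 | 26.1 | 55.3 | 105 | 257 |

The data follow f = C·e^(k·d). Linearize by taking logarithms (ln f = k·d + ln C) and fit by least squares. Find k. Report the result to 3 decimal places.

k = 0.751

Linearized form: ln f = k·d + ln C. From the 5 transformed points,
Σd = 22.0000, Σ(d)² = 126.0000, Σln f = 17.7168, Σd·ln f = 99.8789.
Equations: 126.0000·k + 22.0000·ln C = 99.8789;  22.0000·k + 5·ln C = 17.7168.
Solving (det = 146.0000): k = 0.75086, ln C = 0.23956.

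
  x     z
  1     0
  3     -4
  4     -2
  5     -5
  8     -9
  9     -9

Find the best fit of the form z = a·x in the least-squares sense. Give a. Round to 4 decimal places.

a = -1.0102

The normal system AᵀA·[a]ᵀ = Aᵀz is [[196]]·[a]ᵀ = [-198]ᵀ.
a = (-198)/196 = -1.0102.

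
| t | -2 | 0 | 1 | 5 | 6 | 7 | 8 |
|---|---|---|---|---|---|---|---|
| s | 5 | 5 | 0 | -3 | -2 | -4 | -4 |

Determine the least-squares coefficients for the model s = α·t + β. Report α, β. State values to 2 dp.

Entries of MᵀM: Σt·t = 179, Σt = 25, Σ1 = 7.
And Σt·s = -97, Σs = -3.
So MᵀM·[α, β]ᵀ = Mᵀs: [[179, 25]; [25, 7]]·[α, β]ᵀ = [-97, -3]ᵀ.
Δ = 179·7 − 25² = 628.
α = ((-97)·7 − 25·(-3))/628 = -151/157; β = (179·(-3) − 25·(-97))/628 = 472/157.

α = -0.96, β = 3.01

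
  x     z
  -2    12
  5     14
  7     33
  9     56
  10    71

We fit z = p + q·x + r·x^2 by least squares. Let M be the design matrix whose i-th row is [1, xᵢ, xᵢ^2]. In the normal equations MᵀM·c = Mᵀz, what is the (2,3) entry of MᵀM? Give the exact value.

2189

Row 2 ↔ basis x, column 3 ↔ basis x^2, so (MᵀM)_{2,3} = Σᵢ (x)·(x^2) = (-2)·(4) + (5)·(25) + (7)·(49) + (9)·(81) + (10)·(100) = 2189.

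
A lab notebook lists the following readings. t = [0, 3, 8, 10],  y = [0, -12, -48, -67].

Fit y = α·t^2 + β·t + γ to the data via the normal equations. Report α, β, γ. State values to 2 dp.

α = -0.37, β = -2.98, γ = 0.09

Sums needed: Σt^2·t^2 = 14177, Σt^2·t = 1539, Σt^2 = 173, Σt·t = 173, Σt = 21, Σ1 = 4.
For Mᵀy: Σt^2·y = -9880, Σt·y = -1090, Σy = -127.
Normal equations: [[14177, 1539, 173]; [1539, 173, 21]; [173, 21, 4]]·[α, β, γ]ᵀ = [-9880, -1090, -127]ᵀ.
Solving the 3×3 system (Gaussian elimination) gives α = -1667/4450, β = -13259/4450, γ = 42/445.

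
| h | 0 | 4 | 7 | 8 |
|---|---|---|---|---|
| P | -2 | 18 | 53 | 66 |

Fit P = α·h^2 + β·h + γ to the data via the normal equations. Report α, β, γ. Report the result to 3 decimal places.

α = 0.865, β = 1.671, γ = -2.093

Setting ∂/∂α … = 0 gives: 6753·α + 919·β + 129·γ = 7109;  919·α + 129·β + 19·γ = 971;  129·α + 19·β + 4·γ = 135.
Inverting the 3×3 Gram matrix, [α, β, γ]ᵀ = [289/334, 2791/1670, -1748/835]ᵀ.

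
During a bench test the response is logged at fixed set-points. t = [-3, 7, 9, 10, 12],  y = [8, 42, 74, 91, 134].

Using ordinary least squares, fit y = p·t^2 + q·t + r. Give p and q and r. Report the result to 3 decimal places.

Sums needed: Σt^2·t^2 = 39779, Σt^2·t = 3773, Σt^2 = 383, Σt·t = 383, Σt = 35, Σ1 = 5.
Moment sums: Σt^2·y = 36520, Σt·y = 3454, Σy = 349.
Inverting the 3×3 Gram matrix, [p, q, r]ᵀ = [68483/69006, -5195/9858, -29104/11501]ᵀ.

p = 0.992, q = -0.527, r = -2.531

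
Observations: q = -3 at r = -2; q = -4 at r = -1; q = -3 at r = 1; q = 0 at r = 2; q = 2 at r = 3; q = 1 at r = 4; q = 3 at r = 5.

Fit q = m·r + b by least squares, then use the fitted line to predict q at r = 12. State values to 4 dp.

q̂ = 9.5652

Entries of AᵀA: Σr·r = 60, Σr = 12, Σ1 = 7.
Right-hand side: Σr·q = 32, Σq = -4.
So AᵀA·[m, b]ᵀ = Aᵀq: [[60, 12]; [12, 7]]·[m, b]ᵀ = [32, -4]ᵀ.
det = 60·7 − 12² = 276.
m = (32·7 − 12·(-4))/276 = 68/69; b = (60·(-4) − 12·32)/276 = -52/23.
At r = 12: q̂ = (68/69)·(12) + (-52/23)·(1) = 220/23.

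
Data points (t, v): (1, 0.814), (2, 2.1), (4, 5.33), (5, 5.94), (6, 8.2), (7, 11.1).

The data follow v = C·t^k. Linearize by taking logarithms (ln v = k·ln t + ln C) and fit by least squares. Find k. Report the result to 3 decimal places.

Linearized form: ln v = k·ln t + ln C. From the 6 transformed points,
AᵀA = [[11.9895, 7.4265]; [7.4265, 6]], rhs = [14.1554, 8.5023]ᵀ  (here Σln t = 7.4265, Σ(ln t)² = 11.9895, Σln v = 8.5023, Σln t·ln v = 14.1554).
Δ = 11.9895·6 − (7.4265)² = 16.7835; k = (14.1554·6 − 7.4265·8.5023)/16.7835 = 1.29828, ln C = (11.9895·8.5023 − 7.4265·14.1554)/16.7835 = -0.18991.

k = 1.298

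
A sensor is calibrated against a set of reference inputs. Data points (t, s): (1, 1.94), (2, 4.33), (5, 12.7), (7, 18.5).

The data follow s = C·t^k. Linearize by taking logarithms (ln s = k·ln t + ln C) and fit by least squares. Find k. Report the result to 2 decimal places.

Let Y = ln s. Fitting Y = k·ln t + ln C by least squares:
Σln t = 4.2485, Σ(ln t)² = 6.8573, Σln s = 7.5876, Σln t·ln s = 10.7841.
Normal system: [[6.8573, 4.2485]; [4.2485, 4]]·[k, ln C]ᵀ = [10.7841, 7.5876]ᵀ.
Δ = 6.8573·4 − (4.2485)² = 9.3795; k = (10.7841·4 − 4.2485·7.5876)/9.3795 = 1.16216, ln C = (6.8573·7.5876 − 4.2485·10.7841)/9.3795 = 0.66255.

k = 1.16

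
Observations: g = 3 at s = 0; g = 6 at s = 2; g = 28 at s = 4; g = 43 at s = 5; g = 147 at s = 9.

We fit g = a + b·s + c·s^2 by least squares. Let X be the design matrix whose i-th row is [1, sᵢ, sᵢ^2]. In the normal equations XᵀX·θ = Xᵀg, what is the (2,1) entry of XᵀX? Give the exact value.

Row 2 ↔ basis s, column 1 ↔ basis 1, so (XᵀX)_{2,1} = Σᵢ s = (0)·(1) + (2)·(1) + (4)·(1) + (5)·(1) + (9)·(1) = 20.

20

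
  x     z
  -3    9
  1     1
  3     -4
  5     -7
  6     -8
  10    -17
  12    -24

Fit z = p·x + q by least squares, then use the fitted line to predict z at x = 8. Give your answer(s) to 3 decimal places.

ẑ = -13.793

Forming AᵀA = [[324, 34]; [34, 7]] and Aᵀz = [-579, -50]ᵀ gives AᵀA·[p, q]ᵀ = Aᵀz.
Determinant 324·7 − 34² = 1112.
p = ((-579)·7 − 34·(-50))/1112 = -2353/1112; q = (324·(-50) − 34·(-579))/1112 = 1743/556.
At x = 8: ẑ = (-2353/1112)·(8) + (1743/556)·(1) = -7669/556.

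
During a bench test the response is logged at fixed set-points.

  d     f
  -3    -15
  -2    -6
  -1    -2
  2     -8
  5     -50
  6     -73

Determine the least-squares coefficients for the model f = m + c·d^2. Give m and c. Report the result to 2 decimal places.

Setting ∂/∂m … = 0 gives: 6·m + 79·c = -154;  79·m + 2035·c = -4071.
Determinant 6·2035 − 79² = 5969.
m = ((-154)·2035 − 79·(-4071))/5969 = 8219/5969; c = (6·(-4071) − 79·(-154))/5969 = -12260/5969.

m = 1.38, c = -2.05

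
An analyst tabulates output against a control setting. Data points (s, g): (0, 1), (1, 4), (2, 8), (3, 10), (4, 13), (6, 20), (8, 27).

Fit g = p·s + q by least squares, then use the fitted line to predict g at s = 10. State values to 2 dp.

Sums needed: Σs·s = 130, Σs = 24, Σ1 = 7.
Right-hand side: Σs·g = 438, Σg = 83.
Normal equations: [[130, 24]; [24, 7]]·[p, q]ᵀ = [438, 83]ᵀ.
det = 130·7 − 24² = 334.
p = (438·7 − 24·83)/334 = 537/167; q = (130·83 − 24·438)/334 = 139/167.
At s = 10: ĝ = (537/167)·(10) + (139/167)·(1) = 5509/167.

ĝ = 32.99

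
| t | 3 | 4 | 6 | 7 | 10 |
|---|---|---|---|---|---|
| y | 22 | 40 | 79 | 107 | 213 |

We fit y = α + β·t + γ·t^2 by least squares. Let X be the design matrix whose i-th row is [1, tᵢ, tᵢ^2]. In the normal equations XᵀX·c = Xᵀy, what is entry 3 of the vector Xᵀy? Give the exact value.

Entry 3 ↔ basis t^2, so (Xᵀy)_{3} = Σᵢ (t^2)·yᵢ = (9)·(22) + (16)·(40) + (36)·(79) + (49)·(107) + (100)·(213) = 30225.

30225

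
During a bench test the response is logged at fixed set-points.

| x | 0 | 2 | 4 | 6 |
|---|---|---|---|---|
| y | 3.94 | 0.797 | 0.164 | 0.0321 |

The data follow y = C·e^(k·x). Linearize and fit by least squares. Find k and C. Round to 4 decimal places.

k = -0.8006, C = 3.9593

Taking logs, ln y = k·x + ln C, so regress ln y on x.
Σx = 12.0000, Σ(x)² = 56.0000, Σln y = -4.1025, Σx·ln y = -28.3188.
Equations: 56.0000·k + 12.0000·ln C = -28.3188;  12.0000·k + 4·ln C = -4.1025.
Δ = 56.0000·4 − (12.0000)² = 80.0000; k = (-28.3188·4 − 12.0000·-4.1025)/80.0000 = -0.80056, ln C = (56.0000·-4.1025 − 12.0000·-28.3188)/80.0000 = 1.37606, so C = exp(1.37606) = 3.95926.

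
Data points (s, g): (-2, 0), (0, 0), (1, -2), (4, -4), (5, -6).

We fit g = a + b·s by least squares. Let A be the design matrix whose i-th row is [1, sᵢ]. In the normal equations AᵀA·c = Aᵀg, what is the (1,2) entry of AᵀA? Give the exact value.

8

Row 1 ↔ basis 1, column 2 ↔ basis s, so (AᵀA)_{1,2} = Σᵢ s = (1)·(-2) + (1)·(0) + (1)·(1) + (1)·(4) + (1)·(5) = 8.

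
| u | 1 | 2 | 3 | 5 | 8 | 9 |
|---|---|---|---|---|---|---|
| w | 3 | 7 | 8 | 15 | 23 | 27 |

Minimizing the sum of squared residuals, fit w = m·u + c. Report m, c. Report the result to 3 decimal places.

m = 2.919, c = 0.213

The normal equations are: 184·m + 28·c = 543;  28·m + 6·c = 83.
(Σu·u = 184, Σu = 28, Σ1 = 6, Σu·w = 543, Σw = 83.)
Δ = 184·6 − 28² = 320.
m = (543·6 − 28·83)/320 = 467/160; c = (184·83 − 28·543)/320 = 17/80.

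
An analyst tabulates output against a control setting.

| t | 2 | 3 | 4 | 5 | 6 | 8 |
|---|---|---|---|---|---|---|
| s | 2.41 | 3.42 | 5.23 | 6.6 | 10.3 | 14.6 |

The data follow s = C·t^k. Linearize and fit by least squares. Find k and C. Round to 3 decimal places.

k = 1.337, C = 0.859

Taking logs, ln s = k·ln t + ln C, so regress ln s on ln t.
Σln t = 8.6587, Σ(ln t)² = 13.7340, Σln s = 10.6639, Σln t·ln s = 17.0449.
Equations: 13.7340·k + 8.6587·ln C = 17.0449;  8.6587·k + 6·ln C = 10.6639.
Δ = 13.7340·6 − (8.6587)² = 7.4309; k = (17.0449·6 − 8.6587·10.6639)/7.4309 = 1.33682, ln C = (13.7340·10.6639 − 8.6587·17.0449)/7.4309 = -0.15187, so C = exp(-0.15187) = 0.85910.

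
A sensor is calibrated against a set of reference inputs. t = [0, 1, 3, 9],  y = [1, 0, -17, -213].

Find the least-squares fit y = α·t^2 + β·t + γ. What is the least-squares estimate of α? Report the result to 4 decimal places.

α = -2.9609

Setting ∂/∂α … = 0 gives: 6643·α + 757·β + 91·γ = -17406;  757·α + 91·β + 13·γ = -1968;  91·α + 13·β + 4·γ = -229.
(Σt^2·t^2 = 6643, Σt^2·t = 757, Σt^2 = 91, Σt·t = 91, Σt = 13, Σ1 = 4, Σt^2·y = -17406, Σt·y = -1968, Σy = -229.)
Solving the 3×3 system (Gaussian elimination) gives α = -4015/1356, β = 3949/1356, γ = 73/113.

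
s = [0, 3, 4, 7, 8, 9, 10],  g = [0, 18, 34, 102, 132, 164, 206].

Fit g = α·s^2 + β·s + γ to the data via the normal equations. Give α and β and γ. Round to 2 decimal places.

Entries of AᵀA: Σs^2·s^2 = 23395, Σs^2·s = 2675, Σs^2 = 319, Σs·s = 319, Σs = 41, Σ1 = 7.
And Σs^2·g = 48036, Σs·g = 5496, Σg = 656.
So AᵀA·[α, β, γ]ᵀ = Aᵀg: [[23395, 2675, 319]; [2675, 319, 41]; [319, 41, 7]]·[α, β, γ]ᵀ = [48036, 5496, 656]ᵀ.
Inverting the 3×3 Gram matrix, [α, β, γ]ᵀ = [4340/2151, 718/2151, -406/2151]ᵀ.

α = 2.02, β = 0.33, γ = -0.19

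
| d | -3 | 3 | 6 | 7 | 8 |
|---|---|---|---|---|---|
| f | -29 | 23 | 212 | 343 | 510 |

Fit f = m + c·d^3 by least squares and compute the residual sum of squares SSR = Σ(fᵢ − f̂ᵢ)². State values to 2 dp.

AᵀA·[m, c]ᵀ = Aᵀf reads: 5·m + 1071·c = 1059;  1071·m + 427907·c = 425965.
Determinant 5·427907 − 1071² = 992494.
m = (1059·427907 − 1071·425965)/992494 = -89853/29191; c = (5·425965 − 1071·1059)/992494 = 497818/496247.
Residuals: 577424/496247, -499904/496247, -796823/496247, 988648/496247, -269345/496247; SSR = 4570750/496247.

SSR = 9.21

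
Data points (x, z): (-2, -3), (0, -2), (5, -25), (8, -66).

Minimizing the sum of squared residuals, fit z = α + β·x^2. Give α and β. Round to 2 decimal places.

α = -0.26, β = -1.02

Entries of AᵀA: Σ1 = 4, Σx^2 = 93, Σx^2·x^2 = 4737.
Moment sums: Σz = -96, Σx^2·z = -4861.
Determinant 4·4737 − 93² = 10299.
α = ((-96)·4737 − 93·(-4861))/10299 = -893/3433; β = (4·(-4861) − 93·(-96))/10299 = -10516/10299.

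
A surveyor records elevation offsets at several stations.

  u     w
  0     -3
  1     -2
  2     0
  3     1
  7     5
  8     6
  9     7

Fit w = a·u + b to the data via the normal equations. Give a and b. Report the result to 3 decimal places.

a = 1.095, b = -2.694

Normal-equation sums: Σu·u = 208, Σu = 30, Σ1 = 7.
And Σu·w = 147, Σw = 14.
Eliminating b: 7·(row 1) − 30·(row 2) gives 556·a = 7·147 − 30·14 = 609, so a = 609/556.
Then b = (14 − 30·(609/556))/7 = -749/278.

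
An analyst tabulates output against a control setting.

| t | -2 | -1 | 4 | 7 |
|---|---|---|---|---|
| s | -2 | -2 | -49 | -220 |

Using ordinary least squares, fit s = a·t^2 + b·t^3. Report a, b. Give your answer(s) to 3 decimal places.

a = -1.262, b = -0.461

Setting ∂/∂a … = 0 gives: 2674·a + 17798·b = -11574;  17798·a + 121810·b = -78578.
(Σt^2·t^2 = 2674, Σt^2·t^3 = 17798, Σt^3·t^3 = 121810, Σt^2·s = -11574, Σt^3·s = -78578.)
Eliminating b: 121810·(row 1) − 17798·(row 2) gives 8951136·a = 121810·(-11574) − 17798·(-78578) = -11297696, so a = -353053/279723.
Then b = ((-78578) − 17798·(-353053/279723))/121810 = -128860/279723.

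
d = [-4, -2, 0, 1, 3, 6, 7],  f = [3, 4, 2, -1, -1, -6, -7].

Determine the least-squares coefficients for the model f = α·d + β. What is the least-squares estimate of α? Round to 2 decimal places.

The normal system MᵀM·[α, β]ᵀ = Mᵀf is [[115, 11]; [11, 7]]·[α, β]ᵀ = [-109, -6]ᵀ.
det = 115·7 − 11² = 684.
α = ((-109)·7 − 11·(-6))/684 = -697/684; β = (115·(-6) − 11·(-109))/684 = 509/684.

α = -1.02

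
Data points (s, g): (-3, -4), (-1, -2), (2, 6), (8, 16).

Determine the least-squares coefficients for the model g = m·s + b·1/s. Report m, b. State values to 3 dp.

m = 1.955, b = 0.372

The normal equations are: 78·m + 4·b = 154;  4·m + (793/576)·b = 25/3.
(Σs·s = 78, Σs·1/s = 4, Σ1/s·1/s = 793/576, Σs·g = 154, Σ1/s·g = 25/3.)
Eliminating b: (793/576)·(row 1) − 4·(row 2) gives (8773/96)·m = (793/576)·154 − 4·(25/3) = 51461/288, so m = 51461/26319.
Then b = ((25/3) − 4·(51461/26319))/(793/576) = 3264/8773.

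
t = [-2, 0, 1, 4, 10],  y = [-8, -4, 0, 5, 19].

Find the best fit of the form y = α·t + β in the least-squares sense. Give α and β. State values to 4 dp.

Forming XᵀX = [[121, 13]; [13, 5]] and Xᵀy = [226, 12]ᵀ gives XᵀX·[α, β]ᵀ = Xᵀy.
det = 121·5 − 13² = 436.
α = (226·5 − 13·12)/436 = 487/218; β = (121·12 − 13·226)/436 = -743/218.

α = 2.2339, β = -3.4083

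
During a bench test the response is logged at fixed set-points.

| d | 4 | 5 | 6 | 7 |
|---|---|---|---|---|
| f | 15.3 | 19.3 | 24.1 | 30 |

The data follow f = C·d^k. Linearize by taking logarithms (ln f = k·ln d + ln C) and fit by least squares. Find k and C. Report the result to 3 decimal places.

With ln fᵢ as the transformed response and ln dᵢ as the regressor:
XᵀX = [[11.5091, 6.7334]; [6.7334, 4]], rhs = [20.8659, 12.2714]ᵀ  (here Σln d = 6.7334, Σ(ln d)² = 11.5091, Σln f = 12.2714, Σln d·ln f = 20.8659).
Slope k = (n·Σln d·ln f − Σln d·Σln f)/(n·Σ(ln d)² − (Σln d)²) = (4·20.8659 − 6.7334·12.2714)/0.6976 = 1.19776; ln C = (Σln f − k·Σln d)/n = 1.05160, so C = exp(1.05160) = 2.86222.

k = 1.198, C = 2.862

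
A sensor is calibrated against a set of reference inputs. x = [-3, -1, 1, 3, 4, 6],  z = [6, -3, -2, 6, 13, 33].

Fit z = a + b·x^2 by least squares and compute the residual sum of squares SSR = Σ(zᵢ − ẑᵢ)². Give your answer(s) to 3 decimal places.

The normal system AᵀA·[a, b]ᵀ = Aᵀz is [[6, 72]; [72, 1716]]·[a, b]ᵀ = [53, 1499]ᵀ.
Eliminating b: 1716·(row 1) − 72·(row 2) gives 5112·a = 1716·53 − 72·1499 = -16980, so a = -1415/426.
Then b = (1499 − 72·(-1415/426))/1716 = 863/852.
Residuals: 175/852, -589/852, 263/852, 175/852, 49/426, -61/426; SSR = 589/852.

SSR = 0.691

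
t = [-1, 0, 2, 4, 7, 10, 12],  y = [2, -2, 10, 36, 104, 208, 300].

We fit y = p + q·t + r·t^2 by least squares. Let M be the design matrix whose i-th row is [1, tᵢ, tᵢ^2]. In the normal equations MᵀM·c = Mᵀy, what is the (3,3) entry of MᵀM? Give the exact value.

Row 3 ↔ basis t^2, column 3 ↔ basis t^2, so (MᵀM)_{3,3} = Σᵢ (t^2)·(t^2) = (1)·(1) + (0)·(0) + (4)·(4) + (16)·(16) + (49)·(49) + (100)·(100) + (144)·(144) = 33410.

33410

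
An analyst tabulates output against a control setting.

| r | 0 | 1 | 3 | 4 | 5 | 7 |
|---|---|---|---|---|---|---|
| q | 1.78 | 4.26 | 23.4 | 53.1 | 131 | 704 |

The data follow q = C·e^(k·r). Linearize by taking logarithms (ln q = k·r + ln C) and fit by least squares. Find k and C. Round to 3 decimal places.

k = 0.854, C = 1.794

Taking logs, ln q = k·r + ln C, so regress ln q on r.
Σr = 20.0000, Σ(r)² = 100.0000, Σln q = 20.5828, Σr·ln q = 97.0696.
Equations: 100.0000·k + 20.0000·ln C = 97.0696;  20.0000·k + 6·ln C = 20.5828.
Slope k = (n·Σr·ln q − Σr·Σln q)/(n·Σ(r)² − (Σr)²) = (6·97.0696 − 20.0000·20.5828)/200.0000 = 0.85381; ln C = (Σln q − k·Σr)/n = 0.58442, so C = exp(0.58442) = 1.79396.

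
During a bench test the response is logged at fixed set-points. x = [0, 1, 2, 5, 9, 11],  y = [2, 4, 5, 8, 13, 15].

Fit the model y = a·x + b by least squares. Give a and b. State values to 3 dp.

a = 1.151, b = 2.461

Entries of MᵀM: Σx·x = 232, Σx = 28, Σ1 = 6.
Moment sums: Σx·y = 336, Σy = 47.
MᵀM·[a, b]ᵀ = Mᵀy becomes [[232, 28]; [28, 6]]·[a, b]ᵀ = [336, 47]ᵀ.
Determinant 232·6 − 28² = 608.
a = (336·6 − 28·47)/608 = 175/152; b = (232·47 − 28·336)/608 = 187/76.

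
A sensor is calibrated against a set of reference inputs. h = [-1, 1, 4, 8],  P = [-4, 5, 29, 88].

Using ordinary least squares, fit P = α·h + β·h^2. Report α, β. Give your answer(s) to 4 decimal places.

α = 3.8648, β = 0.8890

Setting ∂/∂α … = 0 gives: 82·α + 576·β = 829;  576·α + 4354·β = 6097.
(Σh·h = 82, Σh·h^2 = 576, Σh^2·h^2 = 4354, Σh·P = 829, Σh^2·P = 6097.)
det = 82·4354 − 576² = 25252.
α = (829·4354 − 576·6097)/25252 = 48797/12626; β = (82·6097 − 576·829)/25252 = 11225/12626.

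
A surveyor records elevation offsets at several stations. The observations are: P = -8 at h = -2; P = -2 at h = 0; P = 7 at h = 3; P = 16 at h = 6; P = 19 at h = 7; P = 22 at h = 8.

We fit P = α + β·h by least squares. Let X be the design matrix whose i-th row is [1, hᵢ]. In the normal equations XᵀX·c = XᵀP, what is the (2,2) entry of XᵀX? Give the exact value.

162

Row 2 ↔ basis h, column 2 ↔ basis h, so (XᵀX)_{2,2} = Σᵢ (h)·(h) = (-2)·(-2) + (0)·(0) + (3)·(3) + (6)·(6) + (7)·(7) + (8)·(8) = 162.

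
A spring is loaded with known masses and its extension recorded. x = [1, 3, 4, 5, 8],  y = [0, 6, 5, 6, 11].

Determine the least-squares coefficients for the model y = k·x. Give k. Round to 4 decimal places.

k = 1.3565

The normal equations are: 115·k = 156.
Hence k = 156 / 115 ≈ 1.35652.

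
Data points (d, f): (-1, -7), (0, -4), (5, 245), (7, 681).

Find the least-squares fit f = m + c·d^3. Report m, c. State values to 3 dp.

m = -4.577, c = 1.999

Forming XᵀX = [[4, 467]; [467, 133275]] and Xᵀf = [915, 264215]ᵀ gives XᵀX·[m, c]ᵀ = Xᵀf.
Eliminating c: 133275·(row 1) − 467·(row 2) gives 315011·m = 133275·915 − 467·264215 = -1441780, so m = -1441780/315011.
Then c = (264215 − 467·(-1441780/315011))/133275 = 629555/315011.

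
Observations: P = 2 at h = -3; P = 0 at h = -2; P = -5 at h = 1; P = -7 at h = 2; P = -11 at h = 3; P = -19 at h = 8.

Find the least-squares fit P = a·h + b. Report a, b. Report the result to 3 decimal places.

a = -1.935, b = -3.763

Compute the Gram sums: Σh·h = 91, Σh = 9, Σ1 = 6.
Right-hand side: Σh·P = -210, ΣP = -40.
Δ = 91·6 − 9² = 465.
a = ((-210)·6 − 9·(-40))/465 = -60/31; b = (91·(-40) − 9·(-210))/465 = -350/93.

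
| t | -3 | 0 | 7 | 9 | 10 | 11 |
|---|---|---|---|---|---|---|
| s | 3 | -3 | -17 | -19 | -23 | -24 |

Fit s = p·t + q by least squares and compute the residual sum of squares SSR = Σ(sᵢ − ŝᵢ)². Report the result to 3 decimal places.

SSR = 2.639

The normal equations are: 360·p + 34·q = -793;  34·p + 6·q = -83.
(Σt·t = 360, Σt = 34, Σ1 = 6, Σt·s = -793, Σs = -83.)
Eliminating q: 6·(row 1) − 34·(row 2) gives 1004·p = 6·(-793) − 34·(-83) = -1936, so p = -484/251.
Then q = ((-83) − 34·(-484/251))/6 = -1459/502.
Residuals: 61/502, -47/502, -299/502, 633/502, -407/502, 59/502; SSR = 1325/502.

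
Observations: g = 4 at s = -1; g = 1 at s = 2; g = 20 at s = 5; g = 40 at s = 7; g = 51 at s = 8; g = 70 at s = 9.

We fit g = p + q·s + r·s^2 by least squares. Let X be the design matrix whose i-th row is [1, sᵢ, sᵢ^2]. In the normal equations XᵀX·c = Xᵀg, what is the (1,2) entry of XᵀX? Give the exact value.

Row 1 ↔ basis 1, column 2 ↔ basis s, so (XᵀX)_{1,2} = Σᵢ s = (1)·(-1) + (1)·(2) + (1)·(5) + (1)·(7) + (1)·(8) + (1)·(9) = 30.

30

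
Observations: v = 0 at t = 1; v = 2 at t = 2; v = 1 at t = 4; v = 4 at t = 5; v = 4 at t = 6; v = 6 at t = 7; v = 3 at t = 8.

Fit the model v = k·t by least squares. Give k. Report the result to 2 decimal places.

k = 0.61

The normal system AᵀA·[k]ᵀ = Aᵀv is [[195]]·[k]ᵀ = [118]ᵀ.
Hence k = 118 / 195 ≈ 0.605128.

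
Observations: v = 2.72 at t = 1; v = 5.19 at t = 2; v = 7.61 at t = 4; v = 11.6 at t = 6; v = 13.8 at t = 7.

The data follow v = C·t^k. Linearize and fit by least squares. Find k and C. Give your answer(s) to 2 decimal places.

k = 0.80, C = 2.77

Linearized form: ln v = k·ln t + ln C. From the 5 transformed points,
XᵀX = [[9.3992, 5.8171]; [5.8171, 5]], rhs = [13.4538, 9.7525]ᵀ  (here Σln t = 5.8171, Σ(ln t)² = 9.3992, Σln v = 9.7525, Σln t·ln v = 13.4538).
Δ = 9.3992·5 − (5.8171)² = 13.1574; k = (13.4538·5 − 5.8171·9.7525)/13.1574 = 0.80091, ln C = (9.3992·9.7525 − 5.8171·13.4538)/13.1574 = 1.01871, so C = exp(1.01871) = 2.76962.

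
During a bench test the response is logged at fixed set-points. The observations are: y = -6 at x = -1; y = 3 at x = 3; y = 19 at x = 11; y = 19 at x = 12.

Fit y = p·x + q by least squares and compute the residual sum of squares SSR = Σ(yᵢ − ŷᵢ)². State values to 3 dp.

Compute the Gram sums: Σx·x = 275, Σx = 25, Σ1 = 4.
For Mᵀy: Σx·y = 452, Σy = 35.
So MᵀM·[p, q]ᵀ = Mᵀy: [[275, 25]; [25, 4]]·[p, q]ᵀ = [452, 35]ᵀ.
Determinant 275·4 − 25² = 475.
p = (452·4 − 25·35)/475 = 933/475; q = (275·35 − 25·452)/475 = -67/19.
Residuals: -242/475, 301/475, 23/25, -496/475; SSR = 1234/475.

SSR = 2.598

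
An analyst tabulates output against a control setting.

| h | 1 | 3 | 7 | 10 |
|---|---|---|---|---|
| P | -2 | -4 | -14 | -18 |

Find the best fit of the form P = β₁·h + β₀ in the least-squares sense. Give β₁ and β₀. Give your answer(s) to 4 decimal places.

β₁ = -1.8974, β₀ = 0.4615

Setting ∂/∂β₁ … = 0 gives: 159·β₁ + 21·β₀ = -292;  21·β₁ + 4·β₀ = -38.
det = 159·4 − 21² = 195.
β₁ = ((-292)·4 − 21·(-38))/195 = -74/39; β₀ = (159·(-38) − 21·(-292))/195 = 6/13.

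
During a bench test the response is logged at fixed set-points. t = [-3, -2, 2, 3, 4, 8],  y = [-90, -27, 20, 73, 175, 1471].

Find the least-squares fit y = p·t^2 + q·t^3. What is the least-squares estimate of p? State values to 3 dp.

From the data, Σt^2·t^2 = 4546, Σt^2·t^3 = 33792, Σt^3·t^3 = 267826.
For Aᵀy: Σt^2·y = 96763, Σt^3·y = 769129.
AᵀA·[p, q]ᵀ = Aᵀy becomes [[4546, 33792]; [33792, 267826]]·[p, q]ᵀ = [96763, 769129]ᵀ.
Eliminating q: 267826·(row 1) − 33792·(row 2) gives 75637732·p = 267826·96763 − 33792·769129 = -74759930, so p = -37379965/37818866.
Then q = (769129 − 33792·(-37379965/37818866))/267826 = 113322569/37818866.

p = -0.988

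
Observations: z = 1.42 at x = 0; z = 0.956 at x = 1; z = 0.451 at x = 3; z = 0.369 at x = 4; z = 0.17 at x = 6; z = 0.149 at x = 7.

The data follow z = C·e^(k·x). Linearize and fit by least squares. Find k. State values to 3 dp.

k = -0.328

Let Y = ln z. Fitting Y = k·x + ln C by least squares:
Σx = 21.0000, Σ(x)² = 111.0000, Σln z = -5.1634, Σx·ln z = -30.3801.
Equations: 111.0000·k + 21.0000·ln C = -30.3801;  21.0000·k + 6·ln C = -5.1634.
Δ = 111.0000·6 − (21.0000)² = 225.0000; k = (-30.3801·6 − 21.0000·-5.1634)/225.0000 = -0.32822, ln C = (111.0000·-5.1634 − 21.0000·-30.3801)/225.0000 = 0.28822.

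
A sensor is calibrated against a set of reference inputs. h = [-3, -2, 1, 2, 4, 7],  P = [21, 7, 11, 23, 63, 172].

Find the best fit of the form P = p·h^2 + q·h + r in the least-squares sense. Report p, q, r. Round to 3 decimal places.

With design matrix M, MᵀM = [[2771, 381, 83]; [381, 83, 9]; [83, 9, 6]] and MᵀP = [9756, 1436, 297]ᵀ.
Inverting the 3×3 Gram matrix, [p, q, r]ᵀ = [207657/70492, 238249/70492, 64848/17623]ᵀ.

p = 2.946, q = 3.380, r = 3.680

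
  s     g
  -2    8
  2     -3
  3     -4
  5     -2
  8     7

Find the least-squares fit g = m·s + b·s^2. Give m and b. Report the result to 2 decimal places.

Forming XᵀX = [[106, 664]; [664, 4834]] and Xᵀg = [12, 382]ᵀ gives XᵀX·[m, b]ᵀ = Xᵀg.
Determinant 106·4834 − 664² = 71508.
m = (12·4834 − 664·382)/71508 = -48910/17877; b = (106·382 − 664·12)/71508 = 8131/17877.

m = -2.74, b = 0.45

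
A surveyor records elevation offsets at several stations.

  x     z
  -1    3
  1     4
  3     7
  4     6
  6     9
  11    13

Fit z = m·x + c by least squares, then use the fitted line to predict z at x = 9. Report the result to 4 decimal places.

The normal system MᵀM·[m, c]ᵀ = Mᵀz is [[184, 24]; [24, 6]]·[m, c]ᵀ = [243, 42]ᵀ.
Eliminating c: 6·(row 1) − 24·(row 2) gives 528·m = 6·243 − 24·42 = 450, so m = 75/88.
Then c = (42 − 24·(75/88))/6 = 79/22.
At x = 9: ẑ = (75/88)·(9) + (79/22)·(1) = 991/88.

ẑ = 11.2614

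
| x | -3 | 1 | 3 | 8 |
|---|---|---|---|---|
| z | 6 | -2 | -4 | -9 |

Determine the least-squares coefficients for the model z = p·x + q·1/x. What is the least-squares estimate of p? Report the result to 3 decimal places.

The normal equations are: 83·p + 4·q = -104;  4·p + (713/576)·q = -155/24.
(Σx·x = 83, Σx·1/x = 4, Σ1/x·1/x = 713/576, Σx·z = -104, Σ1/x·z = -155/24.)
Δ = 83·(713/576) − 4² = 49963/576.
p = ((-104)·(713/576) − 4·(-155/24))/(49963/576) = -59272/49963; q = (83·(-155/24) − 4·(-104))/(49963/576) = -69144/49963.

p = -1.186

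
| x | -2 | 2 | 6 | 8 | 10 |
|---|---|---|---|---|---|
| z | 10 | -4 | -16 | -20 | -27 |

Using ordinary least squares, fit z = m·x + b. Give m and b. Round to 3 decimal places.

Forming MᵀM = [[208, 24]; [24, 5]] and Mᵀz = [-554, -57]ᵀ gives MᵀM·[m, b]ᵀ = Mᵀz.
Eliminating b: 5·(row 1) − 24·(row 2) gives 464·m = 5·(-554) − 24·(-57) = -1402, so m = -701/232.
Then b = ((-57) − 24·(-701/232))/5 = 90/29.

m = -3.022, b = 3.103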